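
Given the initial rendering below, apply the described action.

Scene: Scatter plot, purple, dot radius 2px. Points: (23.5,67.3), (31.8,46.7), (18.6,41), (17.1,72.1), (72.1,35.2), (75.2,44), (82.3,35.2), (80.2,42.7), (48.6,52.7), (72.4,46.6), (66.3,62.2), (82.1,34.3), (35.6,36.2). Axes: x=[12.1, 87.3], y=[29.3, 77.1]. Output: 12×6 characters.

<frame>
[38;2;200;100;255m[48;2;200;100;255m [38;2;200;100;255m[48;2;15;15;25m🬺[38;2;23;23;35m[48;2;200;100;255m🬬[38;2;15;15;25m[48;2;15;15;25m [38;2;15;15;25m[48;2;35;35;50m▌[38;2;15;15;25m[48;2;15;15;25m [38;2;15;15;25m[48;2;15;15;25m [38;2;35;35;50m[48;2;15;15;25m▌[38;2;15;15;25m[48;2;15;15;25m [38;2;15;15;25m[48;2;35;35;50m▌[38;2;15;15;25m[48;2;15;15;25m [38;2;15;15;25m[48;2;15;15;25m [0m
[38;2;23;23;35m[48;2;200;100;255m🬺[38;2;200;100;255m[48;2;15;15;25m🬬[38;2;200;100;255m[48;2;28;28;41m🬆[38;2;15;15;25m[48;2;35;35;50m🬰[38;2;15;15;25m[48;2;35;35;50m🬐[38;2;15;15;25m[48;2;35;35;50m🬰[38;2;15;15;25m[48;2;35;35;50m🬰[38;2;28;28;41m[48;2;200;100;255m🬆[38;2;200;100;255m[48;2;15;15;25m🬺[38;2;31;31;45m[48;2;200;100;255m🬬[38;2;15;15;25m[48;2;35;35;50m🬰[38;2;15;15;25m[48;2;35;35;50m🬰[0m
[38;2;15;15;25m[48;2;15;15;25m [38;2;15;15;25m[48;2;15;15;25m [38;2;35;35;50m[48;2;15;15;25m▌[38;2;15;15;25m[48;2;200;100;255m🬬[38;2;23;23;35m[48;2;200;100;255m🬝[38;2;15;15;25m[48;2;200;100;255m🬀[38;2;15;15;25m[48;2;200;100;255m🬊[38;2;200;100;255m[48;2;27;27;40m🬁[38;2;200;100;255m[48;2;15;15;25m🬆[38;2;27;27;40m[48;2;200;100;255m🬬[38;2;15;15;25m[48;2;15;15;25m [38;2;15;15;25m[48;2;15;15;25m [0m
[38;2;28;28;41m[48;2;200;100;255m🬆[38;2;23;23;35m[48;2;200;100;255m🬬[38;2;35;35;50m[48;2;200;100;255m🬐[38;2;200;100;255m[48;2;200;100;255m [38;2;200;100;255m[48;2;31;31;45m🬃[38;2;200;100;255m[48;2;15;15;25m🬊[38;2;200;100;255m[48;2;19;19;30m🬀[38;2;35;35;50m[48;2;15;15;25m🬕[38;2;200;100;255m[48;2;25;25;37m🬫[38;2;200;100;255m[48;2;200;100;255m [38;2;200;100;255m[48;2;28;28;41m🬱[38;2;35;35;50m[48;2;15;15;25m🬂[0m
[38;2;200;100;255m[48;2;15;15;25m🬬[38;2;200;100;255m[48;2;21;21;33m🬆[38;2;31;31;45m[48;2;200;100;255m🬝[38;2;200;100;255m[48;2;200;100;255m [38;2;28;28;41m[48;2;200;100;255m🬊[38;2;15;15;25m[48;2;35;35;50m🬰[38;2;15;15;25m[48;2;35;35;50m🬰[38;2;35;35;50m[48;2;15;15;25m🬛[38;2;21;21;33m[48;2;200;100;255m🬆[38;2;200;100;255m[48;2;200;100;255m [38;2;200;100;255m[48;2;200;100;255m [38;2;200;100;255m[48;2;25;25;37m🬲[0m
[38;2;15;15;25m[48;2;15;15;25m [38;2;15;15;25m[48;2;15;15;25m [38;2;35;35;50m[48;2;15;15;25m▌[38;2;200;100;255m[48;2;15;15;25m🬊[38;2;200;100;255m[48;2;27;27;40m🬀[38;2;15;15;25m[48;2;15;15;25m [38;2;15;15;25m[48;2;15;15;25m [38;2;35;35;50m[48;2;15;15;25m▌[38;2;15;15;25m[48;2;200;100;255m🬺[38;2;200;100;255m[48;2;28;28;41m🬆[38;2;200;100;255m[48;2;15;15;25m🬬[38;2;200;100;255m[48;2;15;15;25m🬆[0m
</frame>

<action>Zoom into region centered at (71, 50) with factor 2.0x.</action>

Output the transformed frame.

<frame>
[38;2;15;15;25m[48;2;15;15;25m [38;2;15;15;25m[48;2;15;15;25m [38;2;35;35;50m[48;2;15;15;25m▌[38;2;200;100;255m[48;2;15;15;25m🬊[38;2;200;100;255m[48;2;35;35;50m🬝[38;2;200;100;255m[48;2;15;15;25m🬀[38;2;15;15;25m[48;2;15;15;25m [38;2;35;35;50m[48;2;15;15;25m▌[38;2;15;15;25m[48;2;15;15;25m [38;2;15;15;25m[48;2;35;35;50m▌[38;2;15;15;25m[48;2;15;15;25m [38;2;15;15;25m[48;2;15;15;25m [0m
[38;2;15;15;25m[48;2;35;35;50m🬰[38;2;15;15;25m[48;2;35;35;50m🬰[38;2;35;35;50m[48;2;15;15;25m🬛[38;2;15;15;25m[48;2;35;35;50m🬰[38;2;15;15;25m[48;2;35;35;50m🬐[38;2;15;15;25m[48;2;35;35;50m🬰[38;2;15;15;25m[48;2;35;35;50m🬰[38;2;35;35;50m[48;2;15;15;25m🬛[38;2;15;15;25m[48;2;35;35;50m🬰[38;2;15;15;25m[48;2;35;35;50m🬐[38;2;15;15;25m[48;2;35;35;50m🬰[38;2;15;15;25m[48;2;35;35;50m🬰[0m
[38;2;15;15;25m[48;2;15;15;25m [38;2;15;15;25m[48;2;15;15;25m [38;2;35;35;50m[48;2;15;15;25m▌[38;2;15;15;25m[48;2;15;15;25m [38;2;15;15;25m[48;2;35;35;50m▌[38;2;15;15;25m[48;2;15;15;25m [38;2;15;15;25m[48;2;200;100;255m🬬[38;2;35;35;50m[48;2;15;15;25m▌[38;2;15;15;25m[48;2;15;15;25m [38;2;15;15;25m[48;2;35;35;50m▌[38;2;15;15;25m[48;2;15;15;25m [38;2;15;15;25m[48;2;15;15;25m [0m
[38;2;35;35;50m[48;2;15;15;25m🬂[38;2;35;35;50m[48;2;15;15;25m🬂[38;2;35;35;50m[48;2;15;15;25m🬕[38;2;35;35;50m[48;2;15;15;25m🬂[38;2;35;35;50m[48;2;15;15;25m🬨[38;2;200;100;255m[48;2;25;25;37m🬫[38;2;200;100;255m[48;2;200;100;255m [38;2;200;100;255m[48;2;28;28;41m🬱[38;2;23;23;35m[48;2;200;100;255m🬝[38;2;35;35;50m[48;2;15;15;25m🬨[38;2;35;35;50m[48;2;15;15;25m🬂[38;2;35;35;50m[48;2;15;15;25m🬂[0m
[38;2;15;15;25m[48;2;35;35;50m🬰[38;2;15;15;25m[48;2;35;35;50m🬰[38;2;35;35;50m[48;2;15;15;25m🬛[38;2;15;15;25m[48;2;35;35;50m🬰[38;2;15;15;25m[48;2;35;35;50m🬐[38;2;15;15;25m[48;2;35;35;50m🬰[38;2;200;100;255m[48;2;21;21;33m🬊[38;2;200;100;255m[48;2;15;15;25m🬝[38;2;200;100;255m[48;2;200;100;255m [38;2;200;100;255m[48;2;35;35;50m🬛[38;2;15;15;25m[48;2;35;35;50m🬰[38;2;15;15;25m[48;2;35;35;50m🬰[0m
[38;2;15;15;25m[48;2;15;15;25m [38;2;15;15;25m[48;2;15;15;25m [38;2;35;35;50m[48;2;15;15;25m▌[38;2;15;15;25m[48;2;15;15;25m [38;2;15;15;25m[48;2;35;35;50m▌[38;2;15;15;25m[48;2;15;15;25m [38;2;15;15;25m[48;2;15;15;25m [38;2;35;35;50m[48;2;15;15;25m▌[38;2;15;15;25m[48;2;200;100;255m🬺[38;2;15;15;25m[48;2;35;35;50m▌[38;2;15;15;25m[48;2;15;15;25m [38;2;15;15;25m[48;2;15;15;25m [0m
</frame>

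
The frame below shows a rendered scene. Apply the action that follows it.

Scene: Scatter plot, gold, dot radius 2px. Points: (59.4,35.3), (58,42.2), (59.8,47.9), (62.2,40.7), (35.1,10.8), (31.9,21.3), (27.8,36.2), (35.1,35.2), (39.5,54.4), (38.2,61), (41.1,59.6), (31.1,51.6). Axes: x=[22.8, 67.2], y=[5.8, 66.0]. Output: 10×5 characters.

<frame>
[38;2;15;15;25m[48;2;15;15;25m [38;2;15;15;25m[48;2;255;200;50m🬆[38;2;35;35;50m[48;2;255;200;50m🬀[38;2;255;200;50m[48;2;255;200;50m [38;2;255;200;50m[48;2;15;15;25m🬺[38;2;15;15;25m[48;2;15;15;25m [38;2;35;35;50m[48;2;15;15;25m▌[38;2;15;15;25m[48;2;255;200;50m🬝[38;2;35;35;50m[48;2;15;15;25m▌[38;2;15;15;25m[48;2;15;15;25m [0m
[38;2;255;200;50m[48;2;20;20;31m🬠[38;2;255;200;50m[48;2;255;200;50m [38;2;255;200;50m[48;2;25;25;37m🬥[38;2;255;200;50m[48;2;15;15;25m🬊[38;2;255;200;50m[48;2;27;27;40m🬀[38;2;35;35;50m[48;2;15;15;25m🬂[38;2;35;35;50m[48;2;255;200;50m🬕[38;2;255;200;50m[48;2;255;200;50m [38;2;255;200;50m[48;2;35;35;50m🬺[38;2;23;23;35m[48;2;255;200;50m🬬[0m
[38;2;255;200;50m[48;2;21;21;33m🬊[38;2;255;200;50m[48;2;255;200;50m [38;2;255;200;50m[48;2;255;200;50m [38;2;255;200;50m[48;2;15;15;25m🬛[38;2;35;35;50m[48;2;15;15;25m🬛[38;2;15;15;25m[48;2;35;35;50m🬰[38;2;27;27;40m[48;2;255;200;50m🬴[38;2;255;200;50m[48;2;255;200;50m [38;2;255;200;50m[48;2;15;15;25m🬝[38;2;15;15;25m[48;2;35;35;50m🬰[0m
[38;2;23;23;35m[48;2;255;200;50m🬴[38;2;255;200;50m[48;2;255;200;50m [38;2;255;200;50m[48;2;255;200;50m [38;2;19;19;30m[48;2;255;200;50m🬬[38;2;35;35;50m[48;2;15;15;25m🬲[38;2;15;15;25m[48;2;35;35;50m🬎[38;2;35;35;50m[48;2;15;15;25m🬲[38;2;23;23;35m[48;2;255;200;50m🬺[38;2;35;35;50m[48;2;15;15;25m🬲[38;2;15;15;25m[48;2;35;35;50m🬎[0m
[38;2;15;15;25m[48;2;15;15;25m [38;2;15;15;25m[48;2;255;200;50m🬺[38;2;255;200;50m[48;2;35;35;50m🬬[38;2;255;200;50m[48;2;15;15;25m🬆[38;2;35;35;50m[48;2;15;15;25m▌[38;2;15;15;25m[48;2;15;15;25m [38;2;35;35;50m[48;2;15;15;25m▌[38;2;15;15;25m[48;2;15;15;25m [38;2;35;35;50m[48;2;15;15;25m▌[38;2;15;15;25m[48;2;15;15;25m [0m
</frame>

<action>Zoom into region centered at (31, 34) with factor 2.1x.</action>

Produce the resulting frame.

<frame>
[38;2;15;15;25m[48;2;15;15;25m [38;2;15;15;25m[48;2;15;15;25m [38;2;35;35;50m[48;2;15;15;25m▌[38;2;15;15;25m[48;2;15;15;25m [38;2;35;35;50m[48;2;15;15;25m▌[38;2;15;15;25m[48;2;15;15;25m [38;2;35;35;50m[48;2;15;15;25m▌[38;2;15;15;25m[48;2;15;15;25m [38;2;35;35;50m[48;2;15;15;25m▌[38;2;15;15;25m[48;2;15;15;25m [0m
[38;2;35;35;50m[48;2;15;15;25m🬂[38;2;35;35;50m[48;2;15;15;25m🬂[38;2;35;35;50m[48;2;255;200;50m🬆[38;2;255;200;50m[48;2;35;35;50m🬺[38;2;27;27;40m[48;2;255;200;50m🬬[38;2;35;35;50m[48;2;15;15;25m🬂[38;2;35;35;50m[48;2;255;200;50m🬆[38;2;23;23;35m[48;2;255;200;50m🬬[38;2;35;35;50m[48;2;15;15;25m🬕[38;2;35;35;50m[48;2;15;15;25m🬂[0m
[38;2;15;15;25m[48;2;35;35;50m🬰[38;2;15;15;25m[48;2;35;35;50m🬰[38;2;255;200;50m[48;2;31;31;45m🬁[38;2;255;200;50m[48;2;21;21;33m🬆[38;2;35;35;50m[48;2;15;15;25m🬛[38;2;23;23;35m[48;2;255;200;50m🬺[38;2;255;200;50m[48;2;35;35;50m🬬[38;2;255;200;50m[48;2;21;21;33m🬆[38;2;35;35;50m[48;2;15;15;25m🬛[38;2;15;15;25m[48;2;35;35;50m🬰[0m
[38;2;15;15;25m[48;2;35;35;50m🬎[38;2;15;15;25m[48;2;35;35;50m🬎[38;2;35;35;50m[48;2;15;15;25m🬲[38;2;15;15;25m[48;2;35;35;50m🬎[38;2;35;35;50m[48;2;15;15;25m🬲[38;2;19;19;30m[48;2;255;200;50m🬬[38;2;35;35;50m[48;2;15;15;25m🬲[38;2;15;15;25m[48;2;35;35;50m🬎[38;2;35;35;50m[48;2;15;15;25m🬲[38;2;15;15;25m[48;2;35;35;50m🬎[0m
[38;2;15;15;25m[48;2;15;15;25m [38;2;15;15;25m[48;2;15;15;25m [38;2;35;35;50m[48;2;15;15;25m▌[38;2;15;15;25m[48;2;15;15;25m [38;2;35;35;50m[48;2;255;200;50m🬐[38;2;255;200;50m[48;2;255;200;50m [38;2;23;23;35m[48;2;255;200;50m🬸[38;2;15;15;25m[48;2;15;15;25m [38;2;35;35;50m[48;2;15;15;25m▌[38;2;15;15;25m[48;2;15;15;25m [0m
</frame>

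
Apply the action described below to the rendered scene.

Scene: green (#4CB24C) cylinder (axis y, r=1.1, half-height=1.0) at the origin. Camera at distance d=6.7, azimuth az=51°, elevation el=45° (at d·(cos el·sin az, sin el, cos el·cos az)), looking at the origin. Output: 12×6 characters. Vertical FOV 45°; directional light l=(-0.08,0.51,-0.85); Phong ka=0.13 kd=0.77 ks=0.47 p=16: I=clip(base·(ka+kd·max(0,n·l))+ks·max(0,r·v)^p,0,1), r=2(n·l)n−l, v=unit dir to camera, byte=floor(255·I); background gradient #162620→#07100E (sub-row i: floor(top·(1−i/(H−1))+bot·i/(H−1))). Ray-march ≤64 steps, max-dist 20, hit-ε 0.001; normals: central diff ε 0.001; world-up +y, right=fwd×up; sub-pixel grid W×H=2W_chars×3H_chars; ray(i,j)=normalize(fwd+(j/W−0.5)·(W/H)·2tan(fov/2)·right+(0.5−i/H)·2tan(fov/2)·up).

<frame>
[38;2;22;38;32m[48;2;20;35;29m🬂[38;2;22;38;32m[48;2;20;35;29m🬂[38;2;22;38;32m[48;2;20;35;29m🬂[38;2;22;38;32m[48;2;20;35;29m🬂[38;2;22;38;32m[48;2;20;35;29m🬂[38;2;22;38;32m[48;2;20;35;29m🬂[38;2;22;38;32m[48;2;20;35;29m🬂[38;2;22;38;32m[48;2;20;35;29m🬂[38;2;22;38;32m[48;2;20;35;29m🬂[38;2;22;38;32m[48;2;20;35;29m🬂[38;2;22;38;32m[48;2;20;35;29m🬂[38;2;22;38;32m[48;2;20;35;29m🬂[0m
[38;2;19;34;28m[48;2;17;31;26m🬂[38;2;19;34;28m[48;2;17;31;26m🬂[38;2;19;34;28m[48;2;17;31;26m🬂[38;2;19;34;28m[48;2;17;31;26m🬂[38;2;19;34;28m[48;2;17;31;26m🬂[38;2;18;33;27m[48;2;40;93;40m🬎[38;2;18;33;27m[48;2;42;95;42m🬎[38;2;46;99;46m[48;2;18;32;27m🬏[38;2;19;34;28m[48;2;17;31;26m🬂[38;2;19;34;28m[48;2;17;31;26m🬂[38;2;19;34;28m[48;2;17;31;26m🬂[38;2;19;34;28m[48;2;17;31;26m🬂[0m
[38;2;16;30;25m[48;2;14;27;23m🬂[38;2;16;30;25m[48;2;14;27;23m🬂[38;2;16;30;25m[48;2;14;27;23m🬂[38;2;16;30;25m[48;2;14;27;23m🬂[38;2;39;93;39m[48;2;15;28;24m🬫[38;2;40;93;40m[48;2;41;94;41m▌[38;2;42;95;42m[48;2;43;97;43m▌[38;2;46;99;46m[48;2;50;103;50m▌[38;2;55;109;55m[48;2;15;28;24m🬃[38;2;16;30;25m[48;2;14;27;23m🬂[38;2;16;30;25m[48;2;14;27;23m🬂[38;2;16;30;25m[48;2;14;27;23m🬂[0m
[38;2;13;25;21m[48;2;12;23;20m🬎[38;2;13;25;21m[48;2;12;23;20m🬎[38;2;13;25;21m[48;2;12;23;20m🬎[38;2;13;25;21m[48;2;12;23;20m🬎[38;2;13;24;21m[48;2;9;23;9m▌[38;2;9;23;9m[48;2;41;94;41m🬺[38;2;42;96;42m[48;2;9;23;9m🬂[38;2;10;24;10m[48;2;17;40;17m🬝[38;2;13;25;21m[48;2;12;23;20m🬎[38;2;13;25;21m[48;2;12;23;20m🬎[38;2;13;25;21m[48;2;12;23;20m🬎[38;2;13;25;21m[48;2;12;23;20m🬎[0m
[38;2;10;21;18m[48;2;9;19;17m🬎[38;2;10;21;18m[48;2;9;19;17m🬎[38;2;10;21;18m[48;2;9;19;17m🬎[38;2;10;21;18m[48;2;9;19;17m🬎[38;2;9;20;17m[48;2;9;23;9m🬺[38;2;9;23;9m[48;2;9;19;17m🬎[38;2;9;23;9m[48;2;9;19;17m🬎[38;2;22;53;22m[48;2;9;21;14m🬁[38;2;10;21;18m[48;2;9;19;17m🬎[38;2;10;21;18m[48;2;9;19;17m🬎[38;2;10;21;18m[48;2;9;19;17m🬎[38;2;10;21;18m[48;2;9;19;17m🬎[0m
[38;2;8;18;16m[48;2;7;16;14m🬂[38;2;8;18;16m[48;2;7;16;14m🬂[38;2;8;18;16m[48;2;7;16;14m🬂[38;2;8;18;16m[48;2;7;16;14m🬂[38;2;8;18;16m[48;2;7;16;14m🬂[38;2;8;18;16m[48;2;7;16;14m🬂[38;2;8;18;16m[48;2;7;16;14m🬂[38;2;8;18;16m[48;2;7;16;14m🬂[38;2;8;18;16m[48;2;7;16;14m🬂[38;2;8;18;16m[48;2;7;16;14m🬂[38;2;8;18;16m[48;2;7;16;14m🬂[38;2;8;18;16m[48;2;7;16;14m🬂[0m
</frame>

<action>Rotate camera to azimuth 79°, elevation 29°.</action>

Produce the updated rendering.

<frame>
[38;2;22;38;32m[48;2;20;35;29m🬂[38;2;22;38;32m[48;2;20;35;29m🬂[38;2;22;38;32m[48;2;20;35;29m🬂[38;2;22;38;32m[48;2;20;35;29m🬂[38;2;22;38;32m[48;2;20;35;29m🬂[38;2;22;38;32m[48;2;20;35;29m🬂[38;2;22;38;32m[48;2;20;35;29m🬂[38;2;22;38;32m[48;2;20;35;29m🬂[38;2;22;38;32m[48;2;20;35;29m🬂[38;2;22;38;32m[48;2;20;35;29m🬂[38;2;22;38;32m[48;2;20;35;29m🬂[38;2;22;38;32m[48;2;20;35;29m🬂[0m
[38;2;19;34;28m[48;2;17;31;26m🬂[38;2;19;34;28m[48;2;17;31;26m🬂[38;2;19;34;28m[48;2;17;31;26m🬂[38;2;19;34;28m[48;2;17;31;26m🬂[38;2;19;34;28m[48;2;17;31;26m🬂[38;2;18;33;27m[48;2;39;93;39m🬎[38;2;18;33;27m[48;2;39;93;39m🬎[38;2;39;93;39m[48;2;18;32;27m🬏[38;2;19;34;28m[48;2;17;31;26m🬂[38;2;19;34;28m[48;2;17;31;26m🬂[38;2;19;34;28m[48;2;17;31;26m🬂[38;2;19;34;28m[48;2;17;31;26m🬂[0m
[38;2;16;30;25m[48;2;14;27;23m🬂[38;2;16;30;25m[48;2;14;27;23m🬂[38;2;16;30;25m[48;2;14;27;23m🬂[38;2;16;30;25m[48;2;14;27;23m🬂[38;2;39;93;39m[48;2;13;27;20m🬉[38;2;39;93;39m[48;2;9;23;9m🬎[38;2;39;93;39m[48;2;9;23;9m🬎[38;2;38;90;38m[48;2;19;44;19m🬬[38;2;16;30;25m[48;2;14;27;23m🬂[38;2;16;30;25m[48;2;14;27;23m🬂[38;2;16;30;25m[48;2;14;27;23m🬂[38;2;16;30;25m[48;2;14;27;23m🬂[0m
[38;2;13;25;21m[48;2;12;23;20m🬎[38;2;13;25;21m[48;2;12;23;20m🬎[38;2;13;25;21m[48;2;12;23;20m🬎[38;2;13;25;21m[48;2;12;23;20m🬎[38;2;13;24;21m[48;2;9;23;9m▌[38;2;9;23;9m[48;2;9;23;9m [38;2;9;23;9m[48;2;9;23;9m [38;2;20;47;20m[48;2;36;86;36m▌[38;2;13;25;21m[48;2;12;23;20m🬎[38;2;13;25;21m[48;2;12;23;20m🬎[38;2;13;25;21m[48;2;12;23;20m🬎[38;2;13;25;21m[48;2;12;23;20m🬎[0m
[38;2;10;21;18m[48;2;9;19;17m🬎[38;2;10;21;18m[48;2;9;19;17m🬎[38;2;10;21;18m[48;2;9;19;17m🬎[38;2;10;21;18m[48;2;9;19;17m🬎[38;2;9;20;17m[48;2;9;23;9m🬺[38;2;9;23;9m[48;2;9;19;17m🬎[38;2;9;23;9m[48;2;9;19;17m🬎[38;2;40;94;40m[48;2;14;32;19m🬁[38;2;10;21;18m[48;2;9;19;17m🬎[38;2;10;21;18m[48;2;9;19;17m🬎[38;2;10;21;18m[48;2;9;19;17m🬎[38;2;10;21;18m[48;2;9;19;17m🬎[0m
[38;2;8;18;16m[48;2;7;16;14m🬂[38;2;8;18;16m[48;2;7;16;14m🬂[38;2;8;18;16m[48;2;7;16;14m🬂[38;2;8;18;16m[48;2;7;16;14m🬂[38;2;8;18;16m[48;2;7;16;14m🬂[38;2;8;18;16m[48;2;7;16;14m🬂[38;2;8;18;16m[48;2;7;16;14m🬂[38;2;8;18;16m[48;2;7;16;14m🬂[38;2;8;18;16m[48;2;7;16;14m🬂[38;2;8;18;16m[48;2;7;16;14m🬂[38;2;8;18;16m[48;2;7;16;14m🬂[38;2;8;18;16m[48;2;7;16;14m🬂[0m
</frame>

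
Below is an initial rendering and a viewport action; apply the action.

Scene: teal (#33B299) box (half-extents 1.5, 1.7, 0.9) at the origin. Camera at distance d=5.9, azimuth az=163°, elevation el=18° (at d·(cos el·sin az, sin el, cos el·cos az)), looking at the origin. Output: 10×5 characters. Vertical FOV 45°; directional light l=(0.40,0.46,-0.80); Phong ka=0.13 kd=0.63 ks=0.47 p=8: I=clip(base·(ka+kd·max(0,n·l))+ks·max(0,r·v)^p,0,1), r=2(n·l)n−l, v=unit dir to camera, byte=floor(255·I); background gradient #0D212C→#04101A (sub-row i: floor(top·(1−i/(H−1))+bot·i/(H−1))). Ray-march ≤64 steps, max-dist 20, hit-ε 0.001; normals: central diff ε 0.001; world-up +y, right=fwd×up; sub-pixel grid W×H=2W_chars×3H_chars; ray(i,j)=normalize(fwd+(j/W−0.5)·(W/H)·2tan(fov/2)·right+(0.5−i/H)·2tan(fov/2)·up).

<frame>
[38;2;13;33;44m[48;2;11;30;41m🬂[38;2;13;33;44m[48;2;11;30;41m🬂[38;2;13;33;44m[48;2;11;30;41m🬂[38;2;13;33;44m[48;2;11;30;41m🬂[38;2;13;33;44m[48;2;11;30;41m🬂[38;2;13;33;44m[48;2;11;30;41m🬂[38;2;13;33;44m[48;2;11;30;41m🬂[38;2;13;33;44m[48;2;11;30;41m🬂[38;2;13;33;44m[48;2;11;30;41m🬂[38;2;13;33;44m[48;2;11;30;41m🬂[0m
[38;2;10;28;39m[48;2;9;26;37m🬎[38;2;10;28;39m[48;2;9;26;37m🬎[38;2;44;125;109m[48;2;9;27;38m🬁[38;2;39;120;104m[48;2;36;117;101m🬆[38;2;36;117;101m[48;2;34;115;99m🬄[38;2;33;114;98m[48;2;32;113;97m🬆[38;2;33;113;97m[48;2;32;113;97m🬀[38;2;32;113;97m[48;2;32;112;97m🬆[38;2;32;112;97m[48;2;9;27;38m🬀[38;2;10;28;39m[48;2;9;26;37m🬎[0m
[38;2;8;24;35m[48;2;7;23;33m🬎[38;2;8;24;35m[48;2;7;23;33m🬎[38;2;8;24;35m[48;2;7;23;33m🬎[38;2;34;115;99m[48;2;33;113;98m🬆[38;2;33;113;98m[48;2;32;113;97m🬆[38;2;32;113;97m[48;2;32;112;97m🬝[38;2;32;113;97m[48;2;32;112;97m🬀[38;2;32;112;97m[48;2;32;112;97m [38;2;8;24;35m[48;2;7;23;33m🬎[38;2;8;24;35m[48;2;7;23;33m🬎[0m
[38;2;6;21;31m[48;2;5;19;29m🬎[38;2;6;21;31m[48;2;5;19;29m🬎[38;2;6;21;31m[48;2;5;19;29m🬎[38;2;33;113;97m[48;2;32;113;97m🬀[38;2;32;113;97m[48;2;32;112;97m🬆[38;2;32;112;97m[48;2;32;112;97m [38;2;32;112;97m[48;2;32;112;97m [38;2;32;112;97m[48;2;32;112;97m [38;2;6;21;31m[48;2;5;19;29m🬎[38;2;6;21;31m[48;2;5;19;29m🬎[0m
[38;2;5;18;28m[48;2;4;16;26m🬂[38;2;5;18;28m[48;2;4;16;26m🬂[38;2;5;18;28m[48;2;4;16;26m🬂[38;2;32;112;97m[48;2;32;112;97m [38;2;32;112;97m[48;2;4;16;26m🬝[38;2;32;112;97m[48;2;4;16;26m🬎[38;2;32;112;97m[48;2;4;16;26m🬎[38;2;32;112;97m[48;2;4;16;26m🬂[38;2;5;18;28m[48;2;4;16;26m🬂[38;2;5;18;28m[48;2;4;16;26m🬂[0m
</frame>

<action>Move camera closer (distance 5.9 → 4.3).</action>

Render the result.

<frame>
[38;2;13;33;44m[48;2;11;30;41m🬂[38;2;62;142;126m[48;2;11;30;41m🬬[38;2;56;137;121m[48;2;49;130;114m🬆[38;2;47;128;112m[48;2;43;123;107m🬆[38;2;41;121;105m[48;2;38;118;102m🬆[38;2;36;117;101m[48;2;35;115;99m🬄[38;2;34;114;98m[48;2;33;113;97m🬄[38;2;33;113;97m[48;2;32;113;97m🬀[38;2;32;113;97m[48;2;32;112;97m🬆[38;2;32;112;97m[48;2;11;30;41m🬕[0m
[38;2;10;28;39m[48;2;9;26;37m🬎[38;2;46;127;111m[48;2;10;27;38m▐[38;2;45;125;109m[48;2;40;120;104m🬆[38;2;39;120;104m[48;2;36;117;101m🬆[38;2;36;117;101m[48;2;34;115;99m🬄[38;2;33;114;98m[48;2;32;113;97m🬆[38;2;33;113;97m[48;2;32;113;97m🬀[38;2;32;113;97m[48;2;32;112;97m🬆[38;2;32;112;97m[48;2;32;112;97m [38;2;32;112;97m[48;2;10;27;38m▌[0m
[38;2;8;24;35m[48;2;7;23;33m🬎[38;2;37;118;102m[48;2;8;24;34m▐[38;2;37;117;101m[48;2;34;115;99m🬆[38;2;34;115;99m[48;2;33;113;98m🬆[38;2;33;113;98m[48;2;32;113;97m🬆[38;2;32;113;97m[48;2;32;112;97m🬝[38;2;32;113;97m[48;2;32;112;97m🬀[38;2;32;112;97m[48;2;32;112;97m [38;2;32;112;97m[48;2;32;112;97m [38;2;32;112;97m[48;2;7;23;34m🬄[0m
[38;2;6;21;31m[48;2;5;19;29m🬎[38;2;34;115;99m[48;2;5;20;30m🬁[38;2;33;113;98m[48;2;32;113;97m🬆[38;2;33;113;97m[48;2;32;113;97m🬀[38;2;32;113;97m[48;2;32;112;97m🬆[38;2;32;112;97m[48;2;32;112;97m [38;2;32;112;97m[48;2;32;112;97m [38;2;32;112;97m[48;2;32;112;97m [38;2;32;112;97m[48;2;32;112;97m [38;2;6;21;31m[48;2;5;19;29m🬎[0m
[38;2;5;18;28m[48;2;4;16;26m🬂[38;2;5;18;28m[48;2;4;16;26m🬂[38;2;32;113;97m[48;2;32;112;97m🬆[38;2;32;112;97m[48;2;32;112;97m [38;2;32;112;97m[48;2;32;112;97m [38;2;32;112;97m[48;2;32;112;97m [38;2;32;112;97m[48;2;32;112;97m [38;2;32;112;97m[48;2;32;112;97m [38;2;32;112;97m[48;2;32;112;97m [38;2;5;18;28m[48;2;4;16;26m🬂[0m
</frame>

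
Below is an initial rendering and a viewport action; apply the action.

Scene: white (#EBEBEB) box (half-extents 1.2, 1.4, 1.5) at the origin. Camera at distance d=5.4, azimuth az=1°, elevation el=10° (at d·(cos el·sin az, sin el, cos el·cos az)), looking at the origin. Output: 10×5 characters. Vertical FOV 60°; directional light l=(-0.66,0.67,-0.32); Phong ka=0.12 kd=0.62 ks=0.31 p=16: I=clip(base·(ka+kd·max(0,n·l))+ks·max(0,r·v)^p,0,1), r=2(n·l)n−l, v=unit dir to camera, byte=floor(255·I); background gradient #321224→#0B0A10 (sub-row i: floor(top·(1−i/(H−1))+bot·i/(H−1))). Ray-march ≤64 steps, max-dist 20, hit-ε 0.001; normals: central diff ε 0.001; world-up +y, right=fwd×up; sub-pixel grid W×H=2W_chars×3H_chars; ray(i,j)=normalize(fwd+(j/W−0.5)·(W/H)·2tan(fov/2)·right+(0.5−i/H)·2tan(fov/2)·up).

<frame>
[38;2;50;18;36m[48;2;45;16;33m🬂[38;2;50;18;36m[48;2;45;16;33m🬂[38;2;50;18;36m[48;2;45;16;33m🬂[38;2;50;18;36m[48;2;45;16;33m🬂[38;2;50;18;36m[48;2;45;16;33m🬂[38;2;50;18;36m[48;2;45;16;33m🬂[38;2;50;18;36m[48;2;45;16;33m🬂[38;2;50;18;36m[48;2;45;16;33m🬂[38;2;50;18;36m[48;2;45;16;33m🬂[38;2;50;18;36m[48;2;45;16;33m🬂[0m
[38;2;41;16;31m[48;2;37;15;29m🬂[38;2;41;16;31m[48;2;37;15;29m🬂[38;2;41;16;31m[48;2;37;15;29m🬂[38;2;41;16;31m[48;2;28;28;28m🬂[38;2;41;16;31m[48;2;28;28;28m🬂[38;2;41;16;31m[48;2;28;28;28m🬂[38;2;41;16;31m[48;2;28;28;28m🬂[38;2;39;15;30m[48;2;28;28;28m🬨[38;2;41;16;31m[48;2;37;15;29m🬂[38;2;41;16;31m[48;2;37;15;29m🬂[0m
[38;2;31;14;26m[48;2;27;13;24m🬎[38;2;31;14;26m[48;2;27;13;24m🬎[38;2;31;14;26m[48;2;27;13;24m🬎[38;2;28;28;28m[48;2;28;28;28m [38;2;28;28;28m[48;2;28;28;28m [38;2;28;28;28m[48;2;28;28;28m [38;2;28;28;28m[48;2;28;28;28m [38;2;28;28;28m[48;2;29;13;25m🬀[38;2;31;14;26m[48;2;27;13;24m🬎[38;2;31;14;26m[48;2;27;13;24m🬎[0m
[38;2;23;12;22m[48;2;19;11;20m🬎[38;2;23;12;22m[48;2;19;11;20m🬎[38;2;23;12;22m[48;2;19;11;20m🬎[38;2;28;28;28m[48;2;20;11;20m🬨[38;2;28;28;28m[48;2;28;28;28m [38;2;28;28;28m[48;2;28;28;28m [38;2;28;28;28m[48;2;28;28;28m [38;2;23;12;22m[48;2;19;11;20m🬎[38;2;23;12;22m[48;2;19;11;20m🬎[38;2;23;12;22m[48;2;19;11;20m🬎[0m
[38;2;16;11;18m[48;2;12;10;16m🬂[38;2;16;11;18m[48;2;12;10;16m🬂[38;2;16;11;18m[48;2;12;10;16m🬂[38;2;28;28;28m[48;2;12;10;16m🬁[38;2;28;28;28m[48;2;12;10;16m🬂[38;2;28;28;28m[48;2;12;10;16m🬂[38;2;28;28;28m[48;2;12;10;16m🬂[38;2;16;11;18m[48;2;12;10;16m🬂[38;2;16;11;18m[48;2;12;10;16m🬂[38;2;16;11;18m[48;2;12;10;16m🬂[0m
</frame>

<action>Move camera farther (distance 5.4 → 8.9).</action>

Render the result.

<frame>
[38;2;50;18;36m[48;2;45;16;33m🬂[38;2;50;18;36m[48;2;45;16;33m🬂[38;2;50;18;36m[48;2;45;16;33m🬂[38;2;50;18;36m[48;2;45;16;33m🬂[38;2;50;18;36m[48;2;45;16;33m🬂[38;2;50;18;36m[48;2;45;16;33m🬂[38;2;50;18;36m[48;2;45;16;33m🬂[38;2;50;18;36m[48;2;45;16;33m🬂[38;2;50;18;36m[48;2;45;16;33m🬂[38;2;50;18;36m[48;2;45;16;33m🬂[0m
[38;2;41;16;31m[48;2;37;15;29m🬂[38;2;41;16;31m[48;2;37;15;29m🬂[38;2;41;16;31m[48;2;37;15;29m🬂[38;2;41;16;31m[48;2;37;15;29m🬂[38;2;41;16;31m[48;2;37;15;29m🬂[38;2;41;16;31m[48;2;37;15;29m🬂[38;2;41;16;31m[48;2;37;15;29m🬂[38;2;41;16;31m[48;2;37;15;29m🬂[38;2;41;16;31m[48;2;37;15;29m🬂[38;2;41;16;31m[48;2;37;15;29m🬂[0m
[38;2;31;14;26m[48;2;27;13;24m🬎[38;2;31;14;26m[48;2;27;13;24m🬎[38;2;31;14;26m[48;2;27;13;24m🬎[38;2;31;14;26m[48;2;27;13;24m🬎[38;2;28;28;28m[48;2;28;28;28m [38;2;28;28;28m[48;2;28;28;28m [38;2;28;28;28m[48;2;30;13;25m▌[38;2;31;14;26m[48;2;27;13;24m🬎[38;2;31;14;26m[48;2;27;13;24m🬎[38;2;31;14;26m[48;2;27;13;24m🬎[0m
[38;2;23;12;22m[48;2;19;11;20m🬎[38;2;23;12;22m[48;2;19;11;20m🬎[38;2;23;12;22m[48;2;19;11;20m🬎[38;2;23;12;22m[48;2;19;11;20m🬎[38;2;28;28;28m[48;2;19;11;20m🬎[38;2;28;28;28m[48;2;19;11;20m🬎[38;2;28;28;28m[48;2;21;11;21m🬄[38;2;23;12;22m[48;2;19;11;20m🬎[38;2;23;12;22m[48;2;19;11;20m🬎[38;2;23;12;22m[48;2;19;11;20m🬎[0m
[38;2;16;11;18m[48;2;12;10;16m🬂[38;2;16;11;18m[48;2;12;10;16m🬂[38;2;16;11;18m[48;2;12;10;16m🬂[38;2;16;11;18m[48;2;12;10;16m🬂[38;2;16;11;18m[48;2;12;10;16m🬂[38;2;16;11;18m[48;2;12;10;16m🬂[38;2;16;11;18m[48;2;12;10;16m🬂[38;2;16;11;18m[48;2;12;10;16m🬂[38;2;16;11;18m[48;2;12;10;16m🬂[38;2;16;11;18m[48;2;12;10;16m🬂[0m
</frame>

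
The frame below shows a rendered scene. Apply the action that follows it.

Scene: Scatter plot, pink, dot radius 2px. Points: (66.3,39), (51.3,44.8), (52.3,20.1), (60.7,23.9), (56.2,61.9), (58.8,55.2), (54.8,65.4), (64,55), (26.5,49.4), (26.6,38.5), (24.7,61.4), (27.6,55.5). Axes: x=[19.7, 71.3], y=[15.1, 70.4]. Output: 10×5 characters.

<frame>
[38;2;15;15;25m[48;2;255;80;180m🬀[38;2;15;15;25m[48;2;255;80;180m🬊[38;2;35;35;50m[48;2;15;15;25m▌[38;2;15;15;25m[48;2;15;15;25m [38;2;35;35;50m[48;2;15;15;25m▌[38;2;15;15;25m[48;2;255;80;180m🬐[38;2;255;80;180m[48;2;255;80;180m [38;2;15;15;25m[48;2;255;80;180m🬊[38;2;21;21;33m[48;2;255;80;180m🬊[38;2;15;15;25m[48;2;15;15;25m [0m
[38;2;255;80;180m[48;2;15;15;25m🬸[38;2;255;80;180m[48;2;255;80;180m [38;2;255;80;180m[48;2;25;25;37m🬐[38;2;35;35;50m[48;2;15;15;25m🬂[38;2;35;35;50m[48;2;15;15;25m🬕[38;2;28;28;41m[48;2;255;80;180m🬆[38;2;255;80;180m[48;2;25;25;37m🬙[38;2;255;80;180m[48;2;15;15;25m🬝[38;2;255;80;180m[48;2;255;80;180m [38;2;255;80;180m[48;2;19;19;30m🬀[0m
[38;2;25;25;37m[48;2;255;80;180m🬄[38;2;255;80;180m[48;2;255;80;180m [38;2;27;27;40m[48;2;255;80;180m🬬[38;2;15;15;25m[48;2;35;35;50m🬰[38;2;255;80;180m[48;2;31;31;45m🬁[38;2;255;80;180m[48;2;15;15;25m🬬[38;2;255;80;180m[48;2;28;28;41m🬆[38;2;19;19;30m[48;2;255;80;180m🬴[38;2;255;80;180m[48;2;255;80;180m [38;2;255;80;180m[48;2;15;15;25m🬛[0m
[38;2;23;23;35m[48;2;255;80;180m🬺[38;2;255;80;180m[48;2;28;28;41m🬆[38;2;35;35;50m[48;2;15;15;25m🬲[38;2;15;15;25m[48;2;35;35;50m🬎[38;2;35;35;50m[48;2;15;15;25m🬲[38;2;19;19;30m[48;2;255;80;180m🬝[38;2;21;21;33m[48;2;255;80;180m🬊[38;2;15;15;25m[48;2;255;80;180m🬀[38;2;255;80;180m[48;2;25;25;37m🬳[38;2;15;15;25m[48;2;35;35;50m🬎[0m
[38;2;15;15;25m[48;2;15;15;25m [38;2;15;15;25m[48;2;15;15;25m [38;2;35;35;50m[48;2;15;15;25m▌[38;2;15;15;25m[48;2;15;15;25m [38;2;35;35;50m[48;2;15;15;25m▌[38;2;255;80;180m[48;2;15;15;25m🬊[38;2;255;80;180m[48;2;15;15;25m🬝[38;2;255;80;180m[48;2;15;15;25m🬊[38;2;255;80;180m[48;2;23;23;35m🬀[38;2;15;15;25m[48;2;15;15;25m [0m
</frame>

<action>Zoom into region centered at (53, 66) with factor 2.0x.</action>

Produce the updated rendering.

<frame>
[38;2;15;15;25m[48;2;15;15;25m [38;2;15;15;25m[48;2;15;15;25m [38;2;35;35;50m[48;2;15;15;25m▌[38;2;15;15;25m[48;2;15;15;25m [38;2;35;35;50m[48;2;15;15;25m▌[38;2;15;15;25m[48;2;15;15;25m [38;2;35;35;50m[48;2;15;15;25m▌[38;2;15;15;25m[48;2;15;15;25m [38;2;35;35;50m[48;2;15;15;25m▌[38;2;15;15;25m[48;2;15;15;25m [0m
[38;2;35;35;50m[48;2;15;15;25m🬂[38;2;35;35;50m[48;2;15;15;25m🬂[38;2;35;35;50m[48;2;15;15;25m🬕[38;2;35;35;50m[48;2;15;15;25m🬂[38;2;35;35;50m[48;2;15;15;25m🬕[38;2;23;23;35m[48;2;255;80;180m🬬[38;2;35;35;50m[48;2;15;15;25m🬕[38;2;35;35;50m[48;2;15;15;25m🬂[38;2;35;35;50m[48;2;15;15;25m🬕[38;2;35;35;50m[48;2;15;15;25m🬂[0m
[38;2;15;15;25m[48;2;35;35;50m🬰[38;2;15;15;25m[48;2;35;35;50m🬰[38;2;35;35;50m[48;2;15;15;25m🬛[38;2;15;15;25m[48;2;35;35;50m🬰[38;2;35;35;50m[48;2;255;80;180m🬐[38;2;255;80;180m[48;2;255;80;180m [38;2;25;25;37m[48;2;255;80;180m🬨[38;2;15;15;25m[48;2;35;35;50m🬰[38;2;35;35;50m[48;2;15;15;25m🬛[38;2;15;15;25m[48;2;35;35;50m🬰[0m
[38;2;15;15;25m[48;2;35;35;50m🬎[38;2;15;15;25m[48;2;35;35;50m🬎[38;2;35;35;50m[48;2;15;15;25m🬲[38;2;15;15;25m[48;2;35;35;50m🬎[38;2;255;80;180m[48;2;31;31;45m🬁[38;2;255;80;180m[48;2;35;35;50m🬬[38;2;255;80;180m[48;2;255;80;180m [38;2;19;19;30m[48;2;255;80;180m🬬[38;2;28;28;41m[48;2;255;80;180m🬆[38;2;19;19;30m[48;2;255;80;180m🬬[0m
[38;2;15;15;25m[48;2;15;15;25m [38;2;15;15;25m[48;2;15;15;25m [38;2;35;35;50m[48;2;15;15;25m▌[38;2;15;15;25m[48;2;15;15;25m [38;2;35;35;50m[48;2;15;15;25m▌[38;2;15;15;25m[48;2;255;80;180m🬺[38;2;255;80;180m[48;2;35;35;50m🬬[38;2;255;80;180m[48;2;15;15;25m🬆[38;2;255;80;180m[48;2;35;35;50m🬬[38;2;255;80;180m[48;2;15;15;25m🬆[0m
</frame>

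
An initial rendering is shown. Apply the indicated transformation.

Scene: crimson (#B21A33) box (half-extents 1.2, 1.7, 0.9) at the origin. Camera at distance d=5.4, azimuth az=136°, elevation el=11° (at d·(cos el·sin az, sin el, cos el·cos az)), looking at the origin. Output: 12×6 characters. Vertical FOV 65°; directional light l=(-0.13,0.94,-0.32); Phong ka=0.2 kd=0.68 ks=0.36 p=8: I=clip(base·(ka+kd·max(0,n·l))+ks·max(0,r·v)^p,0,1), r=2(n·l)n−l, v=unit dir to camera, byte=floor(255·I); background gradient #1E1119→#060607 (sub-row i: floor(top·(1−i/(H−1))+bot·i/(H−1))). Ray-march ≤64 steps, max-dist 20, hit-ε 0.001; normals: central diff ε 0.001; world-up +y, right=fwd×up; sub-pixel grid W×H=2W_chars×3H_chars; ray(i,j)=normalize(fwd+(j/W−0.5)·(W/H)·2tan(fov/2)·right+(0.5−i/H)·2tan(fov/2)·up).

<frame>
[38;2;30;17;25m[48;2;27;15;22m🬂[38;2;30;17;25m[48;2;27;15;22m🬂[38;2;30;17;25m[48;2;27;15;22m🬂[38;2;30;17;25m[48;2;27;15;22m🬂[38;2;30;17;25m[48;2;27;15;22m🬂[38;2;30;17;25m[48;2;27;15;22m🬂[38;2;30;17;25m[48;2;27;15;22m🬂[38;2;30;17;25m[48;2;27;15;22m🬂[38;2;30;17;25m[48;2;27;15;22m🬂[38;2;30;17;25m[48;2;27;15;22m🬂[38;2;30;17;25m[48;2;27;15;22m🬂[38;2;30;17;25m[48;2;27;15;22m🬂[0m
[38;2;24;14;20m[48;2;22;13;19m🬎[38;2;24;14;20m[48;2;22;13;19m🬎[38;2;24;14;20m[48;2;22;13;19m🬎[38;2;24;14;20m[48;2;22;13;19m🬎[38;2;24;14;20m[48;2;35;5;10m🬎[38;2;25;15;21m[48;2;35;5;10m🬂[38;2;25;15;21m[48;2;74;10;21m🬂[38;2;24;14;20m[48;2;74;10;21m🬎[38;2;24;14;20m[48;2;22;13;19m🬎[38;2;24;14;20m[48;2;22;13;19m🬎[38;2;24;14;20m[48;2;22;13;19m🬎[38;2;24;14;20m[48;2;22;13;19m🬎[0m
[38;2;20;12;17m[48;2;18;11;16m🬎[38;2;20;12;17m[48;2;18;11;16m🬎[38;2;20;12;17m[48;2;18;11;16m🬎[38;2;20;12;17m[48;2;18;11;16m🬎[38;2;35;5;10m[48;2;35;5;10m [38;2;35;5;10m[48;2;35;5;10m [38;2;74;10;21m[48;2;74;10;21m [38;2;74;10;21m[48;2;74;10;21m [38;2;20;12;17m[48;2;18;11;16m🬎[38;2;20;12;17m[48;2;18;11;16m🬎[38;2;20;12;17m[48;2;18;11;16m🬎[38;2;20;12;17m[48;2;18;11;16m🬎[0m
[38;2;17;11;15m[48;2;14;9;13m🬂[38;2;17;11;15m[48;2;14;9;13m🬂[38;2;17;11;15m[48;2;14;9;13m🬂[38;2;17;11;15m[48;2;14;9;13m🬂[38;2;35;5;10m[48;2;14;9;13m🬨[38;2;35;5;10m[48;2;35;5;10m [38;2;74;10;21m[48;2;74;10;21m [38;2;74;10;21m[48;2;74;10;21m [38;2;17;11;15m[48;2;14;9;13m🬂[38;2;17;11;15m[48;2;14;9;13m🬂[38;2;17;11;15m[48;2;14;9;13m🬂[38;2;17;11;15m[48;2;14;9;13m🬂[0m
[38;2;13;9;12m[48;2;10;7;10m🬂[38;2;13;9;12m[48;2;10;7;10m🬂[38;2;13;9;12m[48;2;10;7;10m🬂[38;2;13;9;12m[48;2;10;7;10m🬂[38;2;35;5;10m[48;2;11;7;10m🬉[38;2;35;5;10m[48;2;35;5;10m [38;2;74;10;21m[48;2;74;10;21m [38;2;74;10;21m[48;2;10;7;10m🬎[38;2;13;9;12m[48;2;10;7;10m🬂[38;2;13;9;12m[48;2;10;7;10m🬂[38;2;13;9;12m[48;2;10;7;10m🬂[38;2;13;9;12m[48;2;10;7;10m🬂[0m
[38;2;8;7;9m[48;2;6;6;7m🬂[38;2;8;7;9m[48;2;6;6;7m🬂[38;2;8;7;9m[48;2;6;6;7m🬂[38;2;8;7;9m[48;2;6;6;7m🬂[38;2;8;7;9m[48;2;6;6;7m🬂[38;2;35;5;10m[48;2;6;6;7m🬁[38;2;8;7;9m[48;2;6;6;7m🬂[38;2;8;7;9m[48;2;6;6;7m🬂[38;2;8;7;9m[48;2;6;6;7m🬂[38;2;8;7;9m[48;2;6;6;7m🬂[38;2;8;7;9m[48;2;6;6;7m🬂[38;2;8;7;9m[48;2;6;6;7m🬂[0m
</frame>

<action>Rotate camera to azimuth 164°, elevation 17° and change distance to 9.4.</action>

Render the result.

<frame>
[38;2;30;17;25m[48;2;27;15;22m🬂[38;2;30;17;25m[48;2;27;15;22m🬂[38;2;30;17;25m[48;2;27;15;22m🬂[38;2;30;17;25m[48;2;27;15;22m🬂[38;2;30;17;25m[48;2;27;15;22m🬂[38;2;30;17;25m[48;2;27;15;22m🬂[38;2;30;17;25m[48;2;27;15;22m🬂[38;2;30;17;25m[48;2;27;15;22m🬂[38;2;30;17;25m[48;2;27;15;22m🬂[38;2;30;17;25m[48;2;27;15;22m🬂[38;2;30;17;25m[48;2;27;15;22m🬂[38;2;30;17;25m[48;2;27;15;22m🬂[0m
[38;2;24;14;20m[48;2;22;13;19m🬎[38;2;24;14;20m[48;2;22;13;19m🬎[38;2;24;14;20m[48;2;22;13;19m🬎[38;2;24;14;20m[48;2;22;13;19m🬎[38;2;24;14;20m[48;2;22;13;19m🬎[38;2;24;14;20m[48;2;22;13;19m🬎[38;2;24;14;20m[48;2;22;13;19m🬎[38;2;24;14;20m[48;2;22;13;19m🬎[38;2;24;14;20m[48;2;22;13;19m🬎[38;2;24;14;20m[48;2;22;13;19m🬎[38;2;24;14;20m[48;2;22;13;19m🬎[38;2;24;14;20m[48;2;22;13;19m🬎[0m
[38;2;20;12;17m[48;2;18;11;16m🬎[38;2;20;12;17m[48;2;18;11;16m🬎[38;2;20;12;17m[48;2;18;11;16m🬎[38;2;20;12;17m[48;2;18;11;16m🬎[38;2;20;12;17m[48;2;18;11;16m🬎[38;2;28;9;14m[48;2;74;10;21m🬕[38;2;21;13;18m[48;2;74;10;21m🬂[38;2;74;10;21m[48;2;20;12;17m🬓[38;2;20;12;17m[48;2;18;11;16m🬎[38;2;20;12;17m[48;2;18;11;16m🬎[38;2;20;12;17m[48;2;18;11;16m🬎[38;2;20;12;17m[48;2;18;11;16m🬎[0m
[38;2;17;11;15m[48;2;14;9;13m🬂[38;2;17;11;15m[48;2;14;9;13m🬂[38;2;17;11;15m[48;2;14;9;13m🬂[38;2;17;11;15m[48;2;14;9;13m🬂[38;2;17;11;15m[48;2;14;9;13m🬂[38;2;74;10;21m[48;2;15;10;14m▐[38;2;74;10;21m[48;2;74;10;21m [38;2;74;10;21m[48;2;15;10;14m▌[38;2;17;11;15m[48;2;14;9;13m🬂[38;2;17;11;15m[48;2;14;9;13m🬂[38;2;17;11;15m[48;2;14;9;13m🬂[38;2;17;11;15m[48;2;14;9;13m🬂[0m
[38;2;13;9;12m[48;2;10;7;10m🬂[38;2;13;9;12m[48;2;10;7;10m🬂[38;2;13;9;12m[48;2;10;7;10m🬂[38;2;13;9;12m[48;2;10;7;10m🬂[38;2;13;9;12m[48;2;10;7;10m🬂[38;2;74;10;21m[48;2;11;7;10m🬁[38;2;13;9;12m[48;2;10;7;10m🬂[38;2;13;9;12m[48;2;10;7;10m🬂[38;2;13;9;12m[48;2;10;7;10m🬂[38;2;13;9;12m[48;2;10;7;10m🬂[38;2;13;9;12m[48;2;10;7;10m🬂[38;2;13;9;12m[48;2;10;7;10m🬂[0m
[38;2;8;7;9m[48;2;6;6;7m🬂[38;2;8;7;9m[48;2;6;6;7m🬂[38;2;8;7;9m[48;2;6;6;7m🬂[38;2;8;7;9m[48;2;6;6;7m🬂[38;2;8;7;9m[48;2;6;6;7m🬂[38;2;8;7;9m[48;2;6;6;7m🬂[38;2;8;7;9m[48;2;6;6;7m🬂[38;2;8;7;9m[48;2;6;6;7m🬂[38;2;8;7;9m[48;2;6;6;7m🬂[38;2;8;7;9m[48;2;6;6;7m🬂[38;2;8;7;9m[48;2;6;6;7m🬂[38;2;8;7;9m[48;2;6;6;7m🬂[0m
</frame>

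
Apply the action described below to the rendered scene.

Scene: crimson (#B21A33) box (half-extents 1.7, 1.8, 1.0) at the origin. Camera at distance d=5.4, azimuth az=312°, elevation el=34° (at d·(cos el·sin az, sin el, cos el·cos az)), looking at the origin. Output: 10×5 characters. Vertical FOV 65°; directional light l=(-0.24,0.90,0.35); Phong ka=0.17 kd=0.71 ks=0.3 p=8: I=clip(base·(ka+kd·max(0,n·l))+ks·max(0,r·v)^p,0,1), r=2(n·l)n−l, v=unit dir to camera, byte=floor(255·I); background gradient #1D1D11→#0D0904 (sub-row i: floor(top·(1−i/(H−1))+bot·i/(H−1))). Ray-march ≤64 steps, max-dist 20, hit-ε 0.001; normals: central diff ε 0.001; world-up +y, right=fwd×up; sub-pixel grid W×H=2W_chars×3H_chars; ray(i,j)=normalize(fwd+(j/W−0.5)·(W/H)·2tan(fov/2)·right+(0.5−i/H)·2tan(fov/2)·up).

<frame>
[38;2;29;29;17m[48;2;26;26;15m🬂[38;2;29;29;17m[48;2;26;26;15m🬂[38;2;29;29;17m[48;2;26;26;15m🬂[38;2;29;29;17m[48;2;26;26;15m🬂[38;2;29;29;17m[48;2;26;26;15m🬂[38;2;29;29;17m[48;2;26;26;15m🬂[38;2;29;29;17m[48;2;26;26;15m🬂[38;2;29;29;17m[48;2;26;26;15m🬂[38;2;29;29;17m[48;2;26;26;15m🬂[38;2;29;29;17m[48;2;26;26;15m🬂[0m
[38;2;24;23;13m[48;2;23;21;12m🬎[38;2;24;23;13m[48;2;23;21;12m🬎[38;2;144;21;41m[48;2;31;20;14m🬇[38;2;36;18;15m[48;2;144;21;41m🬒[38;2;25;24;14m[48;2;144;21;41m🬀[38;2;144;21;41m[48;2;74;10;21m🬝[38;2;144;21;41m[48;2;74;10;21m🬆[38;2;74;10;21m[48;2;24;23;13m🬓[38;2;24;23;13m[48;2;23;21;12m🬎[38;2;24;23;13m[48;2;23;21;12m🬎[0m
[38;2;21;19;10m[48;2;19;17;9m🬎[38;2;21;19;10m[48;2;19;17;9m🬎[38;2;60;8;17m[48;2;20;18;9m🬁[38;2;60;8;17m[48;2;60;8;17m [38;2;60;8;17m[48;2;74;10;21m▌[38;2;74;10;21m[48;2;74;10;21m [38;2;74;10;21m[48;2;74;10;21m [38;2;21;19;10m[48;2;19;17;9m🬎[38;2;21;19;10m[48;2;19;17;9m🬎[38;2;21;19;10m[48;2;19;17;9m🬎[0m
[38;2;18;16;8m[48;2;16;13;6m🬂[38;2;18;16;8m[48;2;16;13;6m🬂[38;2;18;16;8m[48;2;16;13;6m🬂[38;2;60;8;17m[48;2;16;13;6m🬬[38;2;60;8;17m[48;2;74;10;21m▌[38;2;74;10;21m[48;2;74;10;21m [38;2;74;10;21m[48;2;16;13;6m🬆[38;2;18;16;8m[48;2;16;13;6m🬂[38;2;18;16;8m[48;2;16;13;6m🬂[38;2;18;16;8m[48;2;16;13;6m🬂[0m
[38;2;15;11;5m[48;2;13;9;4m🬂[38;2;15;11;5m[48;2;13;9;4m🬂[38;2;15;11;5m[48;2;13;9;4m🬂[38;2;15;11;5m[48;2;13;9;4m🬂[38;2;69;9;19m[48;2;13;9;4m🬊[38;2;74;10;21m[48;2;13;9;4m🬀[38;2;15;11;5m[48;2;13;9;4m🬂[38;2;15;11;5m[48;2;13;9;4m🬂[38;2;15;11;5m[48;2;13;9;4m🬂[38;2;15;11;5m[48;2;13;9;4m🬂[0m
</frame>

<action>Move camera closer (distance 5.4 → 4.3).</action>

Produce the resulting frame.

<frame>
[38;2;29;29;17m[48;2;26;26;15m🬂[38;2;29;29;17m[48;2;26;26;15m🬂[38;2;29;29;17m[48;2;26;26;15m🬂[38;2;27;27;16m[48;2;144;21;41m🬝[38;2;28;28;16m[48;2;144;21;41m🬎[38;2;28;28;16m[48;2;144;21;41m🬎[38;2;28;28;16m[48;2;144;21;41m🬎[38;2;28;28;16m[48;2;144;21;41m🬎[38;2;29;29;17m[48;2;26;26;15m🬂[38;2;29;29;17m[48;2;26;26;15m🬂[0m
[38;2;24;23;13m[48;2;23;21;12m🬎[38;2;60;8;17m[48;2;24;22;13m▐[38;2;144;21;41m[48;2;60;8;17m🬂[38;2;144;21;41m[48;2;60;8;17m🬎[38;2;144;21;41m[48;2;74;10;21m🬎[38;2;144;21;41m[48;2;74;10;21m🬂[38;2;144;21;41m[48;2;74;10;21m🬀[38;2;74;10;21m[48;2;74;10;21m [38;2;24;23;13m[48;2;23;21;12m🬎[38;2;24;23;13m[48;2;23;21;12m🬎[0m
[38;2;21;19;10m[48;2;19;17;9m🬎[38;2;21;19;10m[48;2;19;17;9m🬎[38;2;60;8;17m[48;2;60;8;17m [38;2;60;8;17m[48;2;60;8;17m [38;2;74;10;21m[48;2;74;10;21m [38;2;74;10;21m[48;2;74;10;21m [38;2;74;10;21m[48;2;74;10;21m [38;2;74;10;21m[48;2;20;18;10m▌[38;2;21;19;10m[48;2;19;17;9m🬎[38;2;21;19;10m[48;2;19;17;9m🬎[0m
[38;2;18;16;8m[48;2;16;13;6m🬂[38;2;18;16;8m[48;2;16;13;6m🬂[38;2;60;8;17m[48;2;16;14;6m🬉[38;2;60;8;17m[48;2;60;8;17m [38;2;74;10;21m[48;2;60;8;17m🬬[38;2;74;10;21m[48;2;74;10;21m [38;2;74;10;21m[48;2;16;13;6m🬝[38;2;74;10;21m[48;2;16;14;6m🬀[38;2;18;16;8m[48;2;16;13;6m🬂[38;2;18;16;8m[48;2;16;13;6m🬂[0m
[38;2;15;11;5m[48;2;13;9;4m🬂[38;2;15;11;5m[48;2;13;9;4m🬂[38;2;15;11;5m[48;2;13;9;4m🬂[38;2;60;8;17m[48;2;13;9;4m🬊[38;2;60;8;17m[48;2;74;10;21m▌[38;2;74;10;21m[48;2;13;9;4m🬝[38;2;15;11;5m[48;2;13;9;4m🬂[38;2;15;11;5m[48;2;13;9;4m🬂[38;2;15;11;5m[48;2;13;9;4m🬂[38;2;15;11;5m[48;2;13;9;4m🬂[0m
</frame>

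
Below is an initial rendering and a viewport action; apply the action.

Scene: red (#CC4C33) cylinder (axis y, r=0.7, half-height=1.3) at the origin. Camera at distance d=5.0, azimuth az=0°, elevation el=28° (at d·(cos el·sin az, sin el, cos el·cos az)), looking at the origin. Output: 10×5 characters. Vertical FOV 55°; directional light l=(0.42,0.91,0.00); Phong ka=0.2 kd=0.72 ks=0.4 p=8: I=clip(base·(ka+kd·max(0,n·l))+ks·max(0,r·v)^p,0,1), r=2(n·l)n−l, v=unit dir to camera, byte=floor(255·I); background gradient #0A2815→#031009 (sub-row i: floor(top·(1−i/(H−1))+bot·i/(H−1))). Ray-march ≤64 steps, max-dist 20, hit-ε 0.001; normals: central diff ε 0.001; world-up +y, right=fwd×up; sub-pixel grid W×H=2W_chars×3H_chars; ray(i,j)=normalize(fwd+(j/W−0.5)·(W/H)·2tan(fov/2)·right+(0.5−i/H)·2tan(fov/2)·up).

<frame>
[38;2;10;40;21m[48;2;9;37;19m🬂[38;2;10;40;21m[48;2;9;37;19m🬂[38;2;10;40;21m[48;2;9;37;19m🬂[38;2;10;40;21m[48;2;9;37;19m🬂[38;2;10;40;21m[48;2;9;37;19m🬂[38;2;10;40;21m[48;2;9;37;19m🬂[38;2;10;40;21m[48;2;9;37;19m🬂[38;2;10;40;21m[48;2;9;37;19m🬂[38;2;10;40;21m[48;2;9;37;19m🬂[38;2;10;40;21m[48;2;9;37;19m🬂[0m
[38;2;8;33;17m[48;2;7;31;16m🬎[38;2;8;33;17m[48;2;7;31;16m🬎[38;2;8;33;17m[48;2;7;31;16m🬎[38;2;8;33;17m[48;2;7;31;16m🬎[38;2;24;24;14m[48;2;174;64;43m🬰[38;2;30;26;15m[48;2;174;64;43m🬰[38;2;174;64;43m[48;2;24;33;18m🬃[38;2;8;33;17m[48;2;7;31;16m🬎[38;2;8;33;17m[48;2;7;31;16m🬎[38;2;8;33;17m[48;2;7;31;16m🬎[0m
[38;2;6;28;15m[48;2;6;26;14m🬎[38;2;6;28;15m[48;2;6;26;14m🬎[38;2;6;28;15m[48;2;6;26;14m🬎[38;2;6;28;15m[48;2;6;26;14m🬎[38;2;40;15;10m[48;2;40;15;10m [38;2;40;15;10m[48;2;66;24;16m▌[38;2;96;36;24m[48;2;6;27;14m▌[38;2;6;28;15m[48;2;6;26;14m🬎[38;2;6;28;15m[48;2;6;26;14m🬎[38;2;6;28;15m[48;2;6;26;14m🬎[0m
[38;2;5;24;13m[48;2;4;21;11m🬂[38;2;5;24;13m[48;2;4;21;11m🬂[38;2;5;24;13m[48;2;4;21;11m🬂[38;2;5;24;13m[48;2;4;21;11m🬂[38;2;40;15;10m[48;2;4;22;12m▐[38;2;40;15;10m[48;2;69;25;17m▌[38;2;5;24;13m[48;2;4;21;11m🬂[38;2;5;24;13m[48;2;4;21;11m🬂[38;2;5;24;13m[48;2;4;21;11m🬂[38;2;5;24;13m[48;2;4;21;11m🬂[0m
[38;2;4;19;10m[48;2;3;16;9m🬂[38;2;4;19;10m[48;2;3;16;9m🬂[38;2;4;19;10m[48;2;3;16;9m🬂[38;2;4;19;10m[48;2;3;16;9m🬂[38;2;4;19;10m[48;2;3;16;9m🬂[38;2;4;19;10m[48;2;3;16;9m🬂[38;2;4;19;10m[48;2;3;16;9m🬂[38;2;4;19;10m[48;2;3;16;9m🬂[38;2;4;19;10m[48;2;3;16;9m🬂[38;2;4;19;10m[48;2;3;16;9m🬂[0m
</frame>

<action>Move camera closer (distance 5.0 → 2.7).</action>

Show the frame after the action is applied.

<frame>
[38;2;10;40;21m[48;2;9;37;19m🬂[38;2;10;40;21m[48;2;9;37;19m🬂[38;2;10;40;21m[48;2;9;37;19m🬂[38;2;40;15;10m[48;2;40;15;10m [38;2;40;15;10m[48;2;40;15;10m [38;2;40;15;10m[48;2;49;18;12m▌[38;2;59;22;14m[48;2;70;25;17m▌[38;2;9;38;20m[48;2;82;30;20m▐[38;2;10;40;21m[48;2;9;37;19m🬂[38;2;10;40;21m[48;2;9;37;19m🬂[0m
[38;2;8;33;17m[48;2;7;31;16m🬎[38;2;8;33;17m[48;2;7;31;16m🬎[38;2;8;33;17m[48;2;7;31;16m🬎[38;2;40;15;10m[48;2;40;15;10m [38;2;40;15;10m[48;2;40;15;10m [38;2;40;15;10m[48;2;50;18;12m▌[38;2;61;22;15m[48;2;73;27;18m▌[38;2;88;32;21m[48;2;7;32;17m▌[38;2;8;33;17m[48;2;7;31;16m🬎[38;2;8;33;17m[48;2;7;31;16m🬎[0m
[38;2;6;28;15m[48;2;6;26;14m🬎[38;2;6;28;15m[48;2;6;26;14m🬎[38;2;6;28;15m[48;2;6;26;14m🬎[38;2;40;15;10m[48;2;6;27;14m🬨[38;2;40;15;10m[48;2;40;15;10m [38;2;40;15;10m[48;2;51;19;12m▌[38;2;64;23;15m[48;2;77;28;19m▌[38;2;94;35;23m[48;2;6;27;14m🬀[38;2;6;28;15m[48;2;6;26;14m🬎[38;2;6;28;15m[48;2;6;26;14m🬎[0m
[38;2;5;24;13m[48;2;4;21;11m🬂[38;2;5;24;13m[48;2;4;21;11m🬂[38;2;5;24;13m[48;2;4;21;11m🬂[38;2;40;15;10m[48;2;4;22;12m▐[38;2;40;15;10m[48;2;40;15;10m [38;2;40;15;10m[48;2;53;19;13m▌[38;2;67;24;16m[48;2;83;31;20m▌[38;2;5;24;13m[48;2;4;21;11m🬂[38;2;5;24;13m[48;2;4;21;11m🬂[38;2;5;24;13m[48;2;4;21;11m🬂[0m
[38;2;4;19;10m[48;2;3;16;9m🬂[38;2;4;19;10m[48;2;3;16;9m🬂[38;2;4;19;10m[48;2;3;16;9m🬂[38;2;40;15;10m[48;2;3;17;9m🬉[38;2;40;15;10m[48;2;40;15;10m [38;2;40;15;10m[48;2;55;20;13m▌[38;2;79;29;19m[48;2;3;16;9m🬝[38;2;4;19;10m[48;2;3;16;9m🬂[38;2;4;19;10m[48;2;3;16;9m🬂[38;2;4;19;10m[48;2;3;16;9m🬂[0m
</frame>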